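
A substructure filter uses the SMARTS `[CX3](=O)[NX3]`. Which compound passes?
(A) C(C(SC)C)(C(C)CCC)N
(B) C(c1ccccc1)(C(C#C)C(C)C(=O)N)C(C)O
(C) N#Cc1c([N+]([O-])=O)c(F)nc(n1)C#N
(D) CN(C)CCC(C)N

B

[CX3](=O)[NX3] describes a carbonyl carbon bonded to a trivalent nitrogen (an amide).
(A) has a primary amino group (-NH2) but the -NH2 is not attached to a carbonyl carbon.
(B) contains a primary amide (-C(=O)NH2), which satisfies every atom and bond constraint.
(C) has a nitrile (-C#N) but the nitrile N is NX1 (triple-bonded), not NX3.
(D) has a primary amino group (-NH2) but the -NH2 is not attached to a carbonyl carbon.
So the answer is (B).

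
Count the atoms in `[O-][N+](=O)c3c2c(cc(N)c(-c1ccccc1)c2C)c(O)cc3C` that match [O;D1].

The query [O;D1] means: aliphatic oxygen bonded to exactly one heavy atom.
Check the 23 heavy atoms by environment: 9× c (aromatic, D3) → no; 7× c (aromatic, D2) → no; 1× N (D1) → no; 2× O (D1) → match; 2× C (D1) → no; 1× N (charge +1, D3) → no; 1× O (charge -1, D1) → match.
Summing the matching environments: 2 + 1 = 3 matching atoms.

3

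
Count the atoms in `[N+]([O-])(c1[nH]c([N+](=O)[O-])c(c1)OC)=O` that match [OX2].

1

The query [OX2] means: aliphatic oxygen with two total connections — ether, hydroxyl, or ester single-bond O.
Check the 13 heavy atoms by environment: 1× n (aromatic, X3) → no; 4× c (aromatic, X3) → no; 1× O (X2) → match; 1× C (X4) → no; 2× N (charge +1, X3) → no; 2× O (charge -1, X1) → no; 2× O (X1) → no.
That gives 1 matching atom.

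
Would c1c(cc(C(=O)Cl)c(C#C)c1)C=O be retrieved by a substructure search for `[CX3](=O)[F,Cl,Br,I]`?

Yes

The pattern [CX3](=O)[F,Cl,Br,I] describes a carbonyl carbon bonded to a halogen — an acyl halide.
The molecule carries an acyl chloride (-C(=O)Cl), whose atoms satisfy every constraint of the query, so the pattern matches.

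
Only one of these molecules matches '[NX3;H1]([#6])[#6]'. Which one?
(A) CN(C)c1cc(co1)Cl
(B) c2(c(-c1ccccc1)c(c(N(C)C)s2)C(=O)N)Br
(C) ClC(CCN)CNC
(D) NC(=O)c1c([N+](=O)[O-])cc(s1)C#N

C

[NX3;H1]([#6])[#6] describes a trivalent nitrogen with one H, bonded to two carbons (a secondary amine).
(A) has a dimethylamino group (-N(CH3)2) but the nitrogen has H0, not H1.
(B) has a primary amide (-C(=O)NH2) but the -C(=O)NH2 nitrogen has H2, not H1.
(C) contains an N-methylamino group (-NHCH3), which satisfies every atom and bond constraint.
(D) has a primary amide (-C(=O)NH2) but the -C(=O)NH2 nitrogen has H2, not H1.
So the answer is (C).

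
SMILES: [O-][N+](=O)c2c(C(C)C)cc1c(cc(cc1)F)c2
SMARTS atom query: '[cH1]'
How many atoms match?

The query [cH1] means: aromatic carbon bearing exactly one hydrogen.
Check the 17 heavy atoms by environment: 5× c (aromatic, H0) → no; 5× c (aromatic, H1) → match; 1× N (charge +1, H0) → no; 1× O (charge -1, H0) → no; 1× O (H0) → no; 1× F (H0) → no; 1× C (H1) → no; 2× C (H3) → no.
That gives 5 matching atoms.

5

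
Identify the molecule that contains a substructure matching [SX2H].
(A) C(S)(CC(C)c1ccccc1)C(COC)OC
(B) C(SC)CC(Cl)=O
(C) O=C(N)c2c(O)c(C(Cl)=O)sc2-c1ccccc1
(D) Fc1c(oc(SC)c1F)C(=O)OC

[SX2H] describes an aliphatic sulfur with two connections, one being H (a thiol).
(A) contains a thiol (-SH), which satisfies every atom and bond constraint.
(B) has a methylthio ether (-SCH3) but the sulfur has H0 (bonded to two carbons), not H1.
(C) has a hydroxyl group (-OH) but it is an -OH, not an -SH.
(D) has a methylthio ether (-SCH3) but the sulfur has H0 (bonded to two carbons), not H1.
So the answer is (A).

A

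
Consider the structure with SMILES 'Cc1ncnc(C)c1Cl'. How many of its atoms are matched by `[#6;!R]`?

2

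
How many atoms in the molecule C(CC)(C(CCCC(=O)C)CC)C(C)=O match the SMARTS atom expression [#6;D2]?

The query [#6;D2] means: any carbon bonded to exactly two heavy atoms.
Check the 15 heavy atoms by environment: 5× C (D2) → match; 4× C (D3) → no; 4× C (D1) → no; 2× O (D1) → no.
That gives 5 matching atoms.

5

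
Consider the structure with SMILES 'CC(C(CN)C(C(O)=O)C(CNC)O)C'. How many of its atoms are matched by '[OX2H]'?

Check the 15 heavy atoms by environment: 2× C (H2, X4) → no; 4× C (H1, X4) → no; 1× C (H0, X3) → no; 1× O (H0, X1) → no; 2× O (H1, X2) → match; 1× N (H1, X3) → no; 3× C (H3, X4) → no; 1× N (H2, X3) → no.
That gives 2 matching atoms.

2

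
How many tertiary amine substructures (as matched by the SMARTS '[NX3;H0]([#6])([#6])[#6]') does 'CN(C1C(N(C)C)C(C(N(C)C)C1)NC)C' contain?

[NX3;H0]([#6])([#6])[#6] is the SMARTS for a tertiary amine: a trivalent nitrogen with no H, bonded to three carbons.
The molecule carries 3 separate instances of a dimethylamino group (-N(CH3)2) meeting every constraint; each maps to a distinct set of atoms, giving 3 matches.

3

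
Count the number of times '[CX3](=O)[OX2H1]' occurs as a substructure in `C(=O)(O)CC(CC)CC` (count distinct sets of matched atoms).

1

[CX3](=O)[OX2H1] is the SMARTS for a carboxylic acid: an sp2 carbon double-bonded to O and single-bonded to an -OH oxygen.
Exactly one fragment in the molecule meets all constraints, giving 1 match.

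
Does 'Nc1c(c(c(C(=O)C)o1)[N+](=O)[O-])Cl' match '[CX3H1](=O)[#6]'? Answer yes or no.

The pattern [CX3H1](=O)[#6] describes an sp2 carbon with one H, double-bonded to O and single-bonded to carbon — an aldehyde.
The closest candidate here is an acetyl/ketone group (-C(=O)CH3), but the carbonyl carbon has H0 (two carbon neighbours), not H1. No other fragment satisfies the full query, so there is no match.

No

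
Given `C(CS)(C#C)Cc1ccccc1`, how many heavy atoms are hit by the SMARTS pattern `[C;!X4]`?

2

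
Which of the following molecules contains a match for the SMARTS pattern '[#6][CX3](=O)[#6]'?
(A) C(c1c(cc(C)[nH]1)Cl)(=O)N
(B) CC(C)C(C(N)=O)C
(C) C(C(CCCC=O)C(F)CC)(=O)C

[#6][CX3](=O)[#6] describes a carbonyl carbon (no H) flanked by two carbons (a ketone).
(A) has a primary amide (-C(=O)NH2) but one neighbour of the carbonyl carbon is N, not C.
(B) has a primary amide (-C(=O)NH2) but one neighbour of the carbonyl carbon is N, not C.
(C) contains an acetyl/ketone group (-C(=O)CH3), which satisfies every atom and bond constraint.
So the answer is (C).

C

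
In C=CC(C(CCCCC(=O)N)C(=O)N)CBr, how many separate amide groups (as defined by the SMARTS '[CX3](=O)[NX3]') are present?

2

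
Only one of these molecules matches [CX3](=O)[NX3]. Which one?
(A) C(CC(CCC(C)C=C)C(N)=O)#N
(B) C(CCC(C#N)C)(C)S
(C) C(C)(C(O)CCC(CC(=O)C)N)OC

A

[CX3](=O)[NX3] describes a carbonyl carbon bonded to a trivalent nitrogen (an amide).
(A) contains a primary amide (-C(=O)NH2), which satisfies every atom and bond constraint.
(B) has a nitrile (-C#N) but the nitrile N is NX1 (triple-bonded), not NX3.
(C) has a primary amino group (-NH2) but the -NH2 is not attached to a carbonyl carbon.
So the answer is (A).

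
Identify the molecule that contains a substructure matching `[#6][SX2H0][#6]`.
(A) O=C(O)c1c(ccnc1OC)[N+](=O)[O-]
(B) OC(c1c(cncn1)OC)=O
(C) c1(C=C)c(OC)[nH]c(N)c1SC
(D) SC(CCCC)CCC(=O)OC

[#6][SX2H0][#6] describes an aliphatic sulfur bridging two carbons with no H on the sulfur (a thioether).
(A) has a methoxy ether (-OCH3) but the bridging atom is O, not S.
(B) has a methoxy ether (-OCH3) but the bridging atom is O, not S.
(C) contains a methylthio ether (-SCH3), which satisfies every atom and bond constraint.
(D) has a thiol (-SH) but the sulfur has H1, not H0 bridging two carbons.
So the answer is (C).

C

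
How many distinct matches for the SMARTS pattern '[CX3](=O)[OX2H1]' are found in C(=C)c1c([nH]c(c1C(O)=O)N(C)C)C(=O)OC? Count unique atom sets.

1

[CX3](=O)[OX2H1] is the SMARTS for a carboxylic acid: an sp2 carbon double-bonded to O and single-bonded to an -OH oxygen.
Exactly one fragment in the molecule meets all constraints, giving 1 match.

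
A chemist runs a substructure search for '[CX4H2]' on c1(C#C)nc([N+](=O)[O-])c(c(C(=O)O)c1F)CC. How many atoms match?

1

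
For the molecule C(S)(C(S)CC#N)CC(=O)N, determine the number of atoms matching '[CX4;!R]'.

4

The query [CX4;!R] means: aliphatic carbon with four total connections, not in a ring.
Check the 11 heavy atoms by environment: 4× C (X4, acyclic) → match; 1× C (X3, acyclic) → no; 1× O (X1, acyclic) → no; 1× N (X3, acyclic) → no; 2× S (X2, acyclic) → no; 1× C (X2, acyclic) → no; 1× N (X1, acyclic) → no.
That gives 4 matching atoms.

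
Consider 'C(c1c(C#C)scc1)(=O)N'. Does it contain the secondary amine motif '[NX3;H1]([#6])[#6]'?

No

The pattern [NX3;H1]([#6])[#6] describes a trivalent nitrogen with one H, bonded to two carbons — a secondary amine.
The closest candidate here is a primary amide (-C(=O)NH2), but the -C(=O)NH2 nitrogen has H2, not H1. No other fragment satisfies the full query, so there is no match.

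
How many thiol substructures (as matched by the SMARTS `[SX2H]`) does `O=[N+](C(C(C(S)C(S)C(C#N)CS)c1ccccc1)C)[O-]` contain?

3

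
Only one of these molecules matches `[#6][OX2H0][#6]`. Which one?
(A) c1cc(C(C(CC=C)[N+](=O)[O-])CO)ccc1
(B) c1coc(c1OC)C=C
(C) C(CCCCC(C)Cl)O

B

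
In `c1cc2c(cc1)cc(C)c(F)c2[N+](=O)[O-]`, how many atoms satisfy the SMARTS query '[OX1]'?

2

The query [OX1] means: aliphatic oxygen with one total connection — typically a carbonyl =O or an oxide.
Check the 15 heavy atoms by environment: 10× c (aromatic, X3) → no; 1× N (charge +1, X3) → no; 1× O (charge -1, X1) → match; 1× O (X1) → match; 1× C (X4) → no; 1× F (X1) → no.
Summing the matching environments: 1 + 1 = 2 matching atoms.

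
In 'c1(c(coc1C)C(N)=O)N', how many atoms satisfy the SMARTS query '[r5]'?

The query [r5] means: r5 matches atoms in a five-membered ring.
Check the 10 heavy atoms by environment: 1× o (aromatic, in 5-ring) → match; 4× c (aromatic, in 5-ring) → match; 2× N (acyclic) → no; 2× C (acyclic) → no; 1× O (acyclic) → no.
Summing the matching environments: 1 + 4 = 5 matching atoms.

5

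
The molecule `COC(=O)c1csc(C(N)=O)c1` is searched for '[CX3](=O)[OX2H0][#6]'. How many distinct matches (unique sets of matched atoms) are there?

1

[CX3](=O)[OX2H0][#6] is the SMARTS for an ester: a carbonyl carbon bonded to an oxygen that is itself bonded to carbon (no H on that O).
Exactly one fragment in the molecule meets all constraints, giving 1 match.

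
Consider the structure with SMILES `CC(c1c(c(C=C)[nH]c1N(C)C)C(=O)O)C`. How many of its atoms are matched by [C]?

8

The query [C] means: uppercase C matches aliphatic (non-aromatic) carbon only.
Check the 16 heavy atoms by environment: 1× n (aromatic) → no; 4× c (aromatic) → no; 8× C → match; 2× O → no; 1× N → no.
That gives 8 matching atoms.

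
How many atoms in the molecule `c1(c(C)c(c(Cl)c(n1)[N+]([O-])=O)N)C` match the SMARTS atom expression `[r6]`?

6

The query [r6] means: r6 matches atoms in a six-membered ring.
Check the 13 heavy atoms by environment: 1× n (aromatic, in 6-ring) → match; 5× c (aromatic, in 6-ring) → match; 1× N (charge +1, acyclic) → no; 1× O (charge -1, acyclic) → no; 1× O (acyclic) → no; 1× N (acyclic) → no; 1× Cl (acyclic) → no; 2× C (acyclic) → no.
Summing the matching environments: 1 + 5 = 6 matching atoms.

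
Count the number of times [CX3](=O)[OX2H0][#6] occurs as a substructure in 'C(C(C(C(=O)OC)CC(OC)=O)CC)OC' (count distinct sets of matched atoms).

2

[CX3](=O)[OX2H0][#6] is the SMARTS for an ester: a carbonyl carbon bonded to an oxygen that is itself bonded to carbon (no H on that O).
The molecule carries 2 separate instances of a methyl-ester group (-C(=O)OCH3) meeting every constraint; each maps to a distinct set of atoms, giving 2 matches.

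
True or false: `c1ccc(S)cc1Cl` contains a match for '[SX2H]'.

The pattern [SX2H] describes an aliphatic sulfur with two connections, one being H — a thiol.
The molecule carries a thiol (-SH), whose atoms satisfy every constraint of the query, so the pattern matches.

True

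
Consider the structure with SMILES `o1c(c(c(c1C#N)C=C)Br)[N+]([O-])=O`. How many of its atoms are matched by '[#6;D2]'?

2

The query [#6;D2] means: any carbon bonded to exactly two heavy atoms.
Check the 13 heavy atoms by environment: 1× o (aromatic, D2) → no; 4× c (aromatic, D3) → no; 1× Br (D1) → no; 2× C (D2) → match; 1× N (D1) → no; 1× C (D1) → no; 1× N (charge +1, D3) → no; 1× O (charge -1, D1) → no; 1× O (D1) → no.
That gives 2 matching atoms.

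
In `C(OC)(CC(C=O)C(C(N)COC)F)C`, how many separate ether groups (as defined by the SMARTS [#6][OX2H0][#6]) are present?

[#6][OX2H0][#6] is the SMARTS for an ether: an aliphatic oxygen bridging two carbons with no H on the oxygen.
The molecule carries 2 separate instances of a methoxy ether (-OCH3) meeting every constraint; each maps to a distinct set of atoms, giving 2 matches.

2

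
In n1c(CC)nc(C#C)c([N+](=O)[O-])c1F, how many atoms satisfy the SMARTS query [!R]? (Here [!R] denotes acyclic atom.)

8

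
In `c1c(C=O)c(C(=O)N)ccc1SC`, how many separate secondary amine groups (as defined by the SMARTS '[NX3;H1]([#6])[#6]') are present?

[NX3;H1]([#6])[#6] is the SMARTS for a secondary amine: a trivalent nitrogen with one H, bonded to two carbons.
The molecule has a primary amide (-C(=O)NH2), but the -C(=O)NH2 nitrogen has H2, not H1; nothing else fits, so there are 0 matches.

0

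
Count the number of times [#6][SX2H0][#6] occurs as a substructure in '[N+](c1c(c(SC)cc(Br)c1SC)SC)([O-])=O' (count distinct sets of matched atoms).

[#6][SX2H0][#6] is the SMARTS for a thioether: an aliphatic sulfur bridging two carbons with no H on the sulfur.
The molecule carries 3 separate instances of a methylthio ether (-SCH3) meeting every constraint; each maps to a distinct set of atoms, giving 3 matches.

3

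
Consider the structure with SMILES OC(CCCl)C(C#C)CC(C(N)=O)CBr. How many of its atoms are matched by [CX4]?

7

The query [CX4] means: C with X4: aliphatic carbon with exactly 4 total connections (bonds + H).
Check the 15 heavy atoms by environment: 7× C (X4) → match; 1× Br (X1) → no; 1× Cl (X1) → no; 1× C (X3) → no; 1× O (X1) → no; 1× N (X3) → no; 2× C (X2) → no; 1× O (X2) → no.
That gives 7 matching atoms.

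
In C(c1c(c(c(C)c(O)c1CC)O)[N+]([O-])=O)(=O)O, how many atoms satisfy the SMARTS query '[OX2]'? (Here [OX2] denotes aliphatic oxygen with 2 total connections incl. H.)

3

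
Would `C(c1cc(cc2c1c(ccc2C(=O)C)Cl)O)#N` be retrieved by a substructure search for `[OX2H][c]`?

Yes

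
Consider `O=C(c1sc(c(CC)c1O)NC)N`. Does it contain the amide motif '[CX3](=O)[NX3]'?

The pattern [CX3](=O)[NX3] describes a carbonyl carbon bonded to a trivalent nitrogen — an amide.
The molecule carries a primary amide (-C(=O)NH2), whose atoms satisfy every constraint of the query, so the pattern matches.

Yes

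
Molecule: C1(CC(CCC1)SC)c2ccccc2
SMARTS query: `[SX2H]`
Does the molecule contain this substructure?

No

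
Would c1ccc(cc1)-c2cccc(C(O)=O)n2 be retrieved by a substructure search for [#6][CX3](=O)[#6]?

The pattern [#6][CX3](=O)[#6] describes a carbonyl carbon (no H) flanked by two carbons — a ketone.
The closest candidate here is a carboxylic acid group (-C(=O)OH), but one neighbour of the carbonyl carbon is O, not C. No other fragment satisfies the full query, so there is no match.

No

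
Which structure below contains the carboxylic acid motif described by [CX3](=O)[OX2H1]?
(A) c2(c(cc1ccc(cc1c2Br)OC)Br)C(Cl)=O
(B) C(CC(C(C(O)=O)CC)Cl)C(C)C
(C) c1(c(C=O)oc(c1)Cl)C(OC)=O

B

[CX3](=O)[OX2H1] describes an sp2 carbon double-bonded to O and single-bonded to an -OH oxygen (a carboxylic acid).
(A) has an acyl chloride (-C(=O)Cl) but the carbonyl is bonded to Cl, not to an -OH oxygen.
(B) contains a carboxylic acid group (-C(=O)OH), which satisfies every atom and bond constraint.
(C) has a methyl-ester group (-C(=O)OCH3) but the singly-bonded O has no H (OX2H0, not OX2H1).
So the answer is (B).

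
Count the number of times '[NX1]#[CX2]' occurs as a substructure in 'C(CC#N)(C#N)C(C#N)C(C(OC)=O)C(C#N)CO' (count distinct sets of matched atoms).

[NX1]#[CX2] is the SMARTS for a nitrile: a nitrogen triple-bonded to a two-connected carbon.
The molecule carries 4 separate instances of a nitrile (-C#N) meeting every constraint; each maps to a distinct set of atoms, giving 4 matches.

4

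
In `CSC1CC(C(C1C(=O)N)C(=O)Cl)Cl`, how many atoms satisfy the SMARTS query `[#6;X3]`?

The query [#6;X3] means: any carbon (aromatic or not) with three total connections.
Check the 14 heavy atoms by environment: 6× C (X4) → no; 2× C (X3) → match; 2× O (X1) → no; 1× N (X3) → no; 2× Cl (X1) → no; 1× S (X2) → no.
That gives 2 matching atoms.

2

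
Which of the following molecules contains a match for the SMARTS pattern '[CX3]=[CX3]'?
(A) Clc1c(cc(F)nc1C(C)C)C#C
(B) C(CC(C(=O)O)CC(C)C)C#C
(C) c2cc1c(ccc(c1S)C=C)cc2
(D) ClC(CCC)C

C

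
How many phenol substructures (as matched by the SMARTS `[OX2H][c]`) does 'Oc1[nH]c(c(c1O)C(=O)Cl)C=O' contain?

[OX2H][c] is the SMARTS for a phenol: a hydroxyl oxygen attached to an aromatic carbon.
The molecule carries 2 separate instances of a hydroxyl group (-OH) meeting every constraint; each maps to a distinct set of atoms, giving 2 matches.

2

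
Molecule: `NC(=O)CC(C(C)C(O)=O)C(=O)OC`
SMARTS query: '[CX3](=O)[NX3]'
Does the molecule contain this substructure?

The pattern [CX3](=O)[NX3] describes a carbonyl carbon bonded to a trivalent nitrogen — an amide.
The molecule carries a primary amide (-C(=O)NH2), whose atoms satisfy every constraint of the query, so the pattern matches.

Yes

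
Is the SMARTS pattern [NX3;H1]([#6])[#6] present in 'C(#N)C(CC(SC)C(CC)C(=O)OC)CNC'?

Yes

The pattern [NX3;H1]([#6])[#6] describes a trivalent nitrogen with one H, bonded to two carbons — a secondary amine.
The molecule carries an N-methylamino group (-NHCH3), whose atoms satisfy every constraint of the query, so the pattern matches.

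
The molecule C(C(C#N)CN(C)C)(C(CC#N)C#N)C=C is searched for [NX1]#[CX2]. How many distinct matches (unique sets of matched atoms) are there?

3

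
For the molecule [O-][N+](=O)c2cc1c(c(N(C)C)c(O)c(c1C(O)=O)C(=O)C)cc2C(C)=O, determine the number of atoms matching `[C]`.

Check the 26 heavy atoms by environment: 10× c (aromatic) → no; 6× O → no; 1× N (charge +1) → no; 1× O (charge -1) → no; 7× C → match; 1× N → no.
That gives 7 matching atoms.

7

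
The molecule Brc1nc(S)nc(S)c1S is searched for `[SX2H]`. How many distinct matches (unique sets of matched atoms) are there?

3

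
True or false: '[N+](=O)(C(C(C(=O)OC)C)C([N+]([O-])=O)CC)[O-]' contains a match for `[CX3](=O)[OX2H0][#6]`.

True

The pattern [CX3](=O)[OX2H0][#6] describes a carbonyl carbon bonded to an oxygen that is itself bonded to carbon (no H on that O) — an ester.
The molecule carries a methyl-ester group (-C(=O)OCH3), whose atoms satisfy every constraint of the query, so the pattern matches.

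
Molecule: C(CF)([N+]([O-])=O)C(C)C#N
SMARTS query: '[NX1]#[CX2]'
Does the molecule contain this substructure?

Yes

The pattern [NX1]#[CX2] describes a nitrogen triple-bonded to a two-connected carbon — a nitrile.
The molecule carries a nitrile (-C#N), whose atoms satisfy every constraint of the query, so the pattern matches.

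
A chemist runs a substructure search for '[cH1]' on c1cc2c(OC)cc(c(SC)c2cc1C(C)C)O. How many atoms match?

The query [cH1] means: aromatic carbon bearing exactly one hydrogen.
Check the 18 heavy atoms by environment: 6× c (aromatic, H0) → no; 4× c (aromatic, H1) → match; 1× C (H1) → no; 4× C (H3) → no; 1× O (H1) → no; 1× S (H0) → no; 1× O (H0) → no.
That gives 4 matching atoms.

4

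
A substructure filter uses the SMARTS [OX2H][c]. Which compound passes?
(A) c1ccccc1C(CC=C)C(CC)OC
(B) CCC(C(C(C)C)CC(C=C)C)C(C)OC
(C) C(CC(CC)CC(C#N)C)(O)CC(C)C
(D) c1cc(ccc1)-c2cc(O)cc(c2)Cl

[OX2H][c] describes a hydroxyl oxygen attached to an aromatic carbon (a phenol).
(A) has a methoxy ether (-OCH3) but the oxygen has H0, not H1.
(B) has a methoxy ether (-OCH3) but the oxygen has H0, not H1.
(C) has a hydroxyl group (-OH) but the -OH is on an aliphatic carbon, not an aromatic c.
(D) contains a hydroxyl group (-OH), which satisfies every atom and bond constraint.
So the answer is (D).

D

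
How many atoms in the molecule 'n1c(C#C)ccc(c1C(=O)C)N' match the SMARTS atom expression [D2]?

4

The query [D2] means: atom with exactly two heavy-atom neighbours.
Check the 12 heavy atoms by environment: 1× n (aromatic, D2) → match; 3× c (aromatic, D3) → no; 2× c (aromatic, D2) → match; 1× C (D3) → no; 1× O (D1) → no; 2× C (D1) → no; 1× C (D2) → match; 1× N (D1) → no.
Summing the matching environments: 1 + 2 + 1 = 4 matching atoms.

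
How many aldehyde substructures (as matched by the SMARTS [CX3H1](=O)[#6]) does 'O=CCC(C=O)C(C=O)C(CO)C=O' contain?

[CX3H1](=O)[#6] is the SMARTS for an aldehyde: an sp2 carbon with one H, double-bonded to O and single-bonded to carbon.
The molecule carries 4 separate instances of an aldehyde (-CHO) meeting every constraint; each maps to a distinct set of atoms, giving 4 matches.

4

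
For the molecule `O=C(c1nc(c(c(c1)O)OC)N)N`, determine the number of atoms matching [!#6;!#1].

Check the 13 heavy atoms by environment: 1× n (aromatic) → match; 5× c (aromatic) → no; 2× C → no; 3× O → match; 2× N → match.
Summing the matching environments: 1 + 3 + 2 = 6 matching atoms.

6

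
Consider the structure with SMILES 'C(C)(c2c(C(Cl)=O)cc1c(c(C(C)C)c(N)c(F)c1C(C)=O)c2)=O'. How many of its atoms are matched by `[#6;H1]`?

3

The query [#6;H1] means: any carbon bearing exactly one hydrogen.
Check the 24 heavy atoms by environment: 8× c (aromatic, H0) → no; 2× c (aromatic, H1) → match; 3× C (H0) → no; 3× O (H0) → no; 4× C (H3) → no; 1× F (H0) → no; 1× Cl (H0) → no; 1× C (H1) → match; 1× N (H2) → no.
Summing the matching environments: 2 + 1 = 3 matching atoms.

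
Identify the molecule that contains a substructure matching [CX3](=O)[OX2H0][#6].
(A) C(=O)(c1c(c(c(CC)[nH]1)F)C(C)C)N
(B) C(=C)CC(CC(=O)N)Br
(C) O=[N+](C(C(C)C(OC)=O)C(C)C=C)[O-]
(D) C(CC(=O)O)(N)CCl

C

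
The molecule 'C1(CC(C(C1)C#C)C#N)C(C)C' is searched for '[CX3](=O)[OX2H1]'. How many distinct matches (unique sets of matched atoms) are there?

0

[CX3](=O)[OX2H1] is the SMARTS for a carboxylic acid: an sp2 carbon double-bonded to O and single-bonded to an -OH oxygen.
No fragment in the molecule satisfies every constraint, giving 0 matches.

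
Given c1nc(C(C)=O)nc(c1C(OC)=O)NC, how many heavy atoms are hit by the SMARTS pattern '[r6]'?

6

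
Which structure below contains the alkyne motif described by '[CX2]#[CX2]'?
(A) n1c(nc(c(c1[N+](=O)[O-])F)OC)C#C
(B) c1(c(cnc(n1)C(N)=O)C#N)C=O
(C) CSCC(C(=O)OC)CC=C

[CX2]#[CX2] describes a carbon-carbon triple bond (an alkyne).
(A) contains an ethynyl group (-C#CH), which satisfies every atom and bond constraint.
(B) has a nitrile (-C#N) but the triple bond is C#N, not C#C.
(C) has a vinyl group (-CH=CH2) but the C=C is a double bond; both carbons are CX3, not CX2.
So the answer is (A).

A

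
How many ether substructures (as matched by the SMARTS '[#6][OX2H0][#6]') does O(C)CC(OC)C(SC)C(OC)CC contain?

[#6][OX2H0][#6] is the SMARTS for an ether: an aliphatic oxygen bridging two carbons with no H on the oxygen.
The molecule carries 3 separate instances of a methoxy ether (-OCH3) meeting every constraint; each maps to a distinct set of atoms, giving 3 matches.

3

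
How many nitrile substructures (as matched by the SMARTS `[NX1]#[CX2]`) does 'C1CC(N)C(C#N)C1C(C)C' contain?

1

[NX1]#[CX2] is the SMARTS for a nitrile: a nitrogen triple-bonded to a two-connected carbon.
Exactly one fragment in the molecule meets all constraints, giving 1 match.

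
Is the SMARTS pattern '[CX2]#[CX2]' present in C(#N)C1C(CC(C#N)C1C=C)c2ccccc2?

The pattern [CX2]#[CX2] describes a carbon-carbon triple bond — an alkyne.
The closest candidate here is a vinyl group (-CH=CH2), but the C=C is a double bond; both carbons are CX3, not CX2. No other fragment satisfies the full query, so there is no match.

No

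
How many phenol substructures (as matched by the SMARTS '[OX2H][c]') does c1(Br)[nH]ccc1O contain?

1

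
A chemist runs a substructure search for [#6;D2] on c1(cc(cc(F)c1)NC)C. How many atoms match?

3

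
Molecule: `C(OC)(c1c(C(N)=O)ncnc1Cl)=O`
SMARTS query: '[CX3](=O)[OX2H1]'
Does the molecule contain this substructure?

The pattern [CX3](=O)[OX2H1] describes an sp2 carbon double-bonded to O and single-bonded to an -OH oxygen — a carboxylic acid.
The closest candidate here is a primary amide (-C(=O)NH2), but the carbonyl is bonded to N, not to an -OH oxygen. No other fragment satisfies the full query, so there is no match.

No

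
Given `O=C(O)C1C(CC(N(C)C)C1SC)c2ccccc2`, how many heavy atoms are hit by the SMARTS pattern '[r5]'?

5

The query [r5] means: r5 matches atoms in a five-membered ring.
Check the 19 heavy atoms by environment: 5× C (in 5-ring) → match; 6× c (aromatic, in 6-ring) → no; 4× C (acyclic) → no; 2× O (acyclic) → no; 1× N (acyclic) → no; 1× S (acyclic) → no.
That gives 5 matching atoms.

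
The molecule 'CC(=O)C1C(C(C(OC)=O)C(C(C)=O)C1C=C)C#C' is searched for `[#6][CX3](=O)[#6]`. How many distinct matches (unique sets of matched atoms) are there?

2

[#6][CX3](=O)[#6] is the SMARTS for a ketone: a carbonyl carbon (no H) flanked by two carbons.
The molecule carries 2 separate instances of an acetyl/ketone group (-C(=O)CH3) meeting every constraint; each maps to a distinct set of atoms, giving 2 matches.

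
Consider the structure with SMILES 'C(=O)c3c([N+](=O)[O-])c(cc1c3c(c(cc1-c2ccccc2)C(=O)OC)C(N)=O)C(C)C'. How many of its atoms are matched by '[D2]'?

9

The query [D2] means: atom with exactly two heavy-atom neighbours.
Check the 31 heavy atoms by environment: 9× c (aromatic, D3) → no; 7× c (aromatic, D2) → match; 3× C (D3) → no; 4× O (D1) → no; 1× N (D1) → no; 1× C (D2) → match; 3× C (D1) → no; 1× N (charge +1, D3) → no; 1× O (charge -1, D1) → no; 1× O (D2) → match.
Summing the matching environments: 7 + 1 + 1 = 9 matching atoms.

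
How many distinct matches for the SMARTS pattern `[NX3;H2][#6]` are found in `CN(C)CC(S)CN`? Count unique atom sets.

1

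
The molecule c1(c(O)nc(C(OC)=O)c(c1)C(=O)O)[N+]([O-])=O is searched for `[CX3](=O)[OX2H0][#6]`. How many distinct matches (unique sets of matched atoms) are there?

[CX3](=O)[OX2H0][#6] is the SMARTS for an ester: a carbonyl carbon bonded to an oxygen that is itself bonded to carbon (no H on that O).
Exactly one fragment in the molecule meets all constraints, giving 1 match.

1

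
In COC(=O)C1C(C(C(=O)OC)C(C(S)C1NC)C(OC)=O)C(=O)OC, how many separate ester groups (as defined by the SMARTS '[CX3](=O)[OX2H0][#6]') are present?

[CX3](=O)[OX2H0][#6] is the SMARTS for an ester: a carbonyl carbon bonded to an oxygen that is itself bonded to carbon (no H on that O).
The molecule carries 4 separate instances of a methyl-ester group (-C(=O)OCH3) meeting every constraint; each maps to a distinct set of atoms, giving 4 matches.

4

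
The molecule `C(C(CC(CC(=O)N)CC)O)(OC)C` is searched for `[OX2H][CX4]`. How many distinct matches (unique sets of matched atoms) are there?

1

[OX2H][CX4] is the SMARTS for an aliphatic alcohol: a hydroxyl oxygen bound to an sp3 (X4) carbon.
Exactly one fragment in the molecule meets all constraints, giving 1 match.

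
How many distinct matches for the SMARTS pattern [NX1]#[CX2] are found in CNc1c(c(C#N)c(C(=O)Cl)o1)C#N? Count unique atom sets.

[NX1]#[CX2] is the SMARTS for a nitrile: a nitrogen triple-bonded to a two-connected carbon.
The molecule carries 2 separate instances of a nitrile (-C#N) meeting every constraint; each maps to a distinct set of atoms, giving 2 matches.

2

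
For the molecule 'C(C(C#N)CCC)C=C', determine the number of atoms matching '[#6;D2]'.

5

The query [#6;D2] means: any carbon bonded to exactly two heavy atoms.
Check the 9 heavy atoms by environment: 5× C (D2) → match; 1× C (D3) → no; 2× C (D1) → no; 1× N (D1) → no.
That gives 5 matching atoms.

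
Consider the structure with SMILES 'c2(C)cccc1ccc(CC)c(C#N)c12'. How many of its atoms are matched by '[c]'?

10

The query [c] means: lowercase c matches aromatic carbon only.
Check the 15 heavy atoms by environment: 10× c (aromatic) → match; 4× C → no; 1× N → no.
That gives 10 matching atoms.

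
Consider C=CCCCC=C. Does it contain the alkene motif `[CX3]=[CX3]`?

The pattern [CX3]=[CX3] describes a non-aromatic C=C double bond between two sp2 carbons — an alkene.
The molecule carries a vinyl group (-CH=CH2), whose atoms satisfy every constraint of the query, so the pattern matches.

Yes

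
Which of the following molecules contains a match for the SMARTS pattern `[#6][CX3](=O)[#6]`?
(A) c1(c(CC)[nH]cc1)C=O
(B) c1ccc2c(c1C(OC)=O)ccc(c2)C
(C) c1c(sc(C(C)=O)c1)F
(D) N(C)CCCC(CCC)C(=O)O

C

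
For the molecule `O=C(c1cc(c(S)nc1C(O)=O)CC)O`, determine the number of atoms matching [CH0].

The query [CH0] means: aliphatic carbon with no attached hydrogen.
Check the 15 heavy atoms by environment: 1× n (aromatic, H0) → no; 4× c (aromatic, H0) → no; 1× c (aromatic, H1) → no; 2× C (H0) → match; 2× O (H0) → no; 2× O (H1) → no; 1× C (H2) → no; 1× C (H3) → no; 1× S (H1) → no.
That gives 2 matching atoms.

2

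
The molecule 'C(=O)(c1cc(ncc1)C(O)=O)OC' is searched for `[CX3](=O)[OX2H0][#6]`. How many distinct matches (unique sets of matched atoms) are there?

[CX3](=O)[OX2H0][#6] is the SMARTS for an ester: a carbonyl carbon bonded to an oxygen that is itself bonded to carbon (no H on that O).
Exactly one fragment in the molecule meets all constraints, giving 1 match.

1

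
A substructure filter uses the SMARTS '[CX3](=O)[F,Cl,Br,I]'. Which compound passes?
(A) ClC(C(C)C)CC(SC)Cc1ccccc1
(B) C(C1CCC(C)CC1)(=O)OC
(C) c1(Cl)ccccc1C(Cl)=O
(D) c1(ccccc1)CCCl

C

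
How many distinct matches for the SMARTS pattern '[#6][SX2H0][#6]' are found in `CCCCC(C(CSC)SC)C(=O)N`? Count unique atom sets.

[#6][SX2H0][#6] is the SMARTS for a thioether: an aliphatic sulfur bridging two carbons with no H on the sulfur.
The molecule carries 2 separate instances of a methylthio ether (-SCH3) meeting every constraint; each maps to a distinct set of atoms, giving 2 matches.

2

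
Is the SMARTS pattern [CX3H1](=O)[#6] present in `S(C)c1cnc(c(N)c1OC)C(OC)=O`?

No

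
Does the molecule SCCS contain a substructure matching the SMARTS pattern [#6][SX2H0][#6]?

The pattern [#6][SX2H0][#6] describes an aliphatic sulfur bridging two carbons with no H on the sulfur — a thioether.
The closest candidate here is a thiol (-SH), but the sulfur has H1, not H0 bridging two carbons. No other fragment satisfies the full query, so there is no match.

No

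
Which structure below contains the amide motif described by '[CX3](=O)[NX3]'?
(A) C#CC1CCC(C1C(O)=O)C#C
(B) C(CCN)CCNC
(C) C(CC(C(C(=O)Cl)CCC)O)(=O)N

[CX3](=O)[NX3] describes a carbonyl carbon bonded to a trivalent nitrogen (an amide).
(A) has a carboxylic acid group (-C(=O)OH) but the carbonyl is bonded to O, not to an NX3 nitrogen.
(B) has a primary amino group (-NH2) but the -NH2 is not attached to a carbonyl carbon.
(C) contains a primary amide (-C(=O)NH2), which satisfies every atom and bond constraint.
So the answer is (C).

C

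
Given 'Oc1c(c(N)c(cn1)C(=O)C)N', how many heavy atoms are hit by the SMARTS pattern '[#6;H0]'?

Check the 12 heavy atoms by environment: 1× n (aromatic, H0) → no; 4× c (aromatic, H0) → match; 1× c (aromatic, H1) → no; 2× N (H2) → no; 1× C (H0) → match; 1× O (H0) → no; 1× C (H3) → no; 1× O (H1) → no.
Summing the matching environments: 4 + 1 = 5 matching atoms.

5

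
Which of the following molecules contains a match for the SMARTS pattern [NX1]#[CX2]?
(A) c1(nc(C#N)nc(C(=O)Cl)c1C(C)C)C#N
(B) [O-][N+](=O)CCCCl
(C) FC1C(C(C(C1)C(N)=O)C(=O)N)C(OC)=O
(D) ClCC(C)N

[NX1]#[CX2] describes a nitrogen triple-bonded to a two-connected carbon (a nitrile).
(A) contains a nitrile (-C#N), which satisfies every atom and bond constraint.
(B) has a nitro group (-[N+](=O)[O-]) but there is no C#N triple bond.
(C) has a primary amide (-C(=O)NH2) but the nitrogen is NX3, not NX1.
(D) has a primary amino group (-NH2) but the nitrogen is NX3 (three connections), not NX1 triple-bonded.
So the answer is (A).

A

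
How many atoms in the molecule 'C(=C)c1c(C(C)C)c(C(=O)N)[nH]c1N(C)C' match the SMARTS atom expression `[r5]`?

5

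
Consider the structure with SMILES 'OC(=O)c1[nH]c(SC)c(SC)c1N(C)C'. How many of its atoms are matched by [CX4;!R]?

4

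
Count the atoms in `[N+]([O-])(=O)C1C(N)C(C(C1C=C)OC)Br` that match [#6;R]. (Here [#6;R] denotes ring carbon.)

Check the 14 heavy atoms by environment: 5× C (in 5-ring) → match; 1× N (acyclic) → no; 3× C (acyclic) → no; 1× N (charge +1, acyclic) → no; 1× O (charge -1, acyclic) → no; 2× O (acyclic) → no; 1× Br (acyclic) → no.
That gives 5 matching atoms.

5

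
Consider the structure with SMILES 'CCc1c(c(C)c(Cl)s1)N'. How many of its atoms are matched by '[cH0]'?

4

Check the 10 heavy atoms by environment: 1× s (aromatic, H0) → no; 4× c (aromatic, H0) → match; 1× Cl (H0) → no; 1× N (H2) → no; 1× C (H2) → no; 2× C (H3) → no.
That gives 4 matching atoms.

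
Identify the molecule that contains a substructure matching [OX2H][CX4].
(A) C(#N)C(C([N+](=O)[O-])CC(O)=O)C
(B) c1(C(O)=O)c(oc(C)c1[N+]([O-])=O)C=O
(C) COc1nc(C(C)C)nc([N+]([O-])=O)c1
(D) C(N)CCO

[OX2H][CX4] describes a hydroxyl oxygen bound to an sp3 (X4) carbon (an aliphatic alcohol).
(A) has a carboxylic acid group (-C(=O)OH) but the -OH is on a CX3 carbonyl carbon, not a CX4 carbon.
(B) has a carboxylic acid group (-C(=O)OH) but the -OH is on a CX3 carbonyl carbon, not a CX4 carbon.
(C) has a methoxy ether (-OCH3) but the oxygen has H0 (ether), not H1.
(D) contains a hydroxyl group (-OH), which satisfies every atom and bond constraint.
So the answer is (D).

D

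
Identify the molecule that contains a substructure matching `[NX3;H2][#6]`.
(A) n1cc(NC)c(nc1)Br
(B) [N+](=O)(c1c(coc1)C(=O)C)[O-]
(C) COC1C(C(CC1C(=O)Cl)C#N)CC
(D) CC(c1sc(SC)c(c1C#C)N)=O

D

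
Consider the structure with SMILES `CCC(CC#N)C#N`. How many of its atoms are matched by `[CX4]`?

The query [CX4] means: C with X4: aliphatic carbon with exactly 4 total connections (bonds + H).
Check the 8 heavy atoms by environment: 4× C (X4) → match; 2× C (X2) → no; 2× N (X1) → no.
That gives 4 matching atoms.

4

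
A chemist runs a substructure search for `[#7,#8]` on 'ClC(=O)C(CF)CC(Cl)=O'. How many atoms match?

The query [#7,#8] means: nitrogen or oxygen (comma = OR).
Check the 10 heavy atoms by environment: 5× C → no; 1× F → no; 2× O → match; 2× Cl → no.
That gives 2 matching atoms.

2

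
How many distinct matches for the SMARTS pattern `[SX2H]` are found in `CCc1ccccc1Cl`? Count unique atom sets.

0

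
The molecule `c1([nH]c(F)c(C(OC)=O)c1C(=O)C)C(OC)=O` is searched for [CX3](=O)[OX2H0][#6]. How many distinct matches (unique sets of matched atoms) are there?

2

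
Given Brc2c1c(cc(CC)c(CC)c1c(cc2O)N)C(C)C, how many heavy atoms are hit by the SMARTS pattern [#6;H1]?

3

Check the 20 heavy atoms by environment: 8× c (aromatic, H0) → no; 2× c (aromatic, H1) → match; 2× C (H2) → no; 4× C (H3) → no; 1× C (H1) → match; 1× Br (H0) → no; 1× O (H1) → no; 1× N (H2) → no.
Summing the matching environments: 2 + 1 = 3 matching atoms.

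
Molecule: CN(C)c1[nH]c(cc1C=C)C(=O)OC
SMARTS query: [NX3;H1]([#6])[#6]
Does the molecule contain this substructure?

The pattern [NX3;H1]([#6])[#6] describes a trivalent nitrogen with one H, bonded to two carbons — a secondary amine.
The closest candidate here is a dimethylamino group (-N(CH3)2), but the nitrogen has H0, not H1. No other fragment satisfies the full query, so there is no match.

No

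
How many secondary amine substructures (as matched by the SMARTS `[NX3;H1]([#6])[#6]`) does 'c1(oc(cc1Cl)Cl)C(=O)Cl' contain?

[NX3;H1]([#6])[#6] is the SMARTS for a secondary amine: a trivalent nitrogen with one H, bonded to two carbons.
No fragment in the molecule satisfies every constraint, giving 0 matches.

0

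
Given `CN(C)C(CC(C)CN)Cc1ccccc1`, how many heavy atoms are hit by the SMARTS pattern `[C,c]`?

14

Check the 16 heavy atoms by environment: 8× C → match; 2× N → no; 6× c (aromatic) → match.
Summing the matching environments: 8 + 6 = 14 matching atoms.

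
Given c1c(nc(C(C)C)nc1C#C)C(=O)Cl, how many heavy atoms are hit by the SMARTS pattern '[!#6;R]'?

The query [!#6;R] means: non-carbon atom that is part of a ring.
Check the 14 heavy atoms by environment: 2× n (aromatic, in 6-ring) → match; 4× c (aromatic, in 6-ring) → no; 6× C (acyclic) → no; 1× O (acyclic) → no; 1× Cl (acyclic) → no.
That gives 2 matching atoms.

2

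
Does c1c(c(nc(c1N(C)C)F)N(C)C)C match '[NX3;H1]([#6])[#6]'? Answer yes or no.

The pattern [NX3;H1]([#6])[#6] describes a trivalent nitrogen with one H, bonded to two carbons — a secondary amine.
The closest candidate here is a dimethylamino group (-N(CH3)2), but the nitrogen has H0, not H1. No other fragment satisfies the full query, so there is no match.

No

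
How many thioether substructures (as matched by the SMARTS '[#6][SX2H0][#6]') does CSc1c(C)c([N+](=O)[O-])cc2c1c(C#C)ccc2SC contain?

2

[#6][SX2H0][#6] is the SMARTS for a thioether: an aliphatic sulfur bridging two carbons with no H on the sulfur.
The molecule carries 2 separate instances of a methylthio ether (-SCH3) meeting every constraint; each maps to a distinct set of atoms, giving 2 matches.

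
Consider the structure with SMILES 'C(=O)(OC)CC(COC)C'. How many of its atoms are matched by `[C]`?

7

Check the 10 heavy atoms by environment: 7× C → match; 3× O → no.
That gives 7 matching atoms.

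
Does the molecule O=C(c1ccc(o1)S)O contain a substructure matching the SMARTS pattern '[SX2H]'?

Yes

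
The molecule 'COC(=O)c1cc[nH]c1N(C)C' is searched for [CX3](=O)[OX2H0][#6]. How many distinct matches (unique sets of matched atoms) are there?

1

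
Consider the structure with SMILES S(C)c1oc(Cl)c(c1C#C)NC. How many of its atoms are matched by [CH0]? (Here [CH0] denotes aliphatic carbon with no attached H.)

1

Check the 12 heavy atoms by environment: 1× o (aromatic, H0) → no; 4× c (aromatic, H0) → no; 1× C (H0) → match; 1× C (H1) → no; 1× Cl (H0) → no; 1× N (H1) → no; 2× C (H3) → no; 1× S (H0) → no.
That gives 1 matching atom.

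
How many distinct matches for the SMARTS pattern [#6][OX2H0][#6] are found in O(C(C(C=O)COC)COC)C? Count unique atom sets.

3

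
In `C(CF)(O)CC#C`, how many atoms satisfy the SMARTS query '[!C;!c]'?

The query [!C;!c] means: neither aliphatic nor aromatic carbon — same as [!#6].
Check the 7 heavy atoms by environment: 5× C → no; 1× F → match; 1× O → match.
Summing the matching environments: 1 + 1 = 2 matching atoms.

2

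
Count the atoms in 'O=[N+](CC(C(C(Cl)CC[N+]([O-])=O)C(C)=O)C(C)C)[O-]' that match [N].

2

Check the 19 heavy atoms by environment: 11× C → no; 1× Cl → no; 2× N (charge +1) → match; 2× O (charge -1) → no; 3× O → no.
That gives 2 matching atoms.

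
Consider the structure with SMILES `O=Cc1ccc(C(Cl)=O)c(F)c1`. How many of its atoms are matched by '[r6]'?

Check the 12 heavy atoms by environment: 6× c (aromatic, in 6-ring) → match; 2× C (acyclic) → no; 2× O (acyclic) → no; 1× Cl (acyclic) → no; 1× F (acyclic) → no.
That gives 6 matching atoms.

6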